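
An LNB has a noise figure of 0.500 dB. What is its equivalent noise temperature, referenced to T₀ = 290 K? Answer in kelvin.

35.4 K

F = 10^(0.500/10) = 1.12202
T_e = (F − 1)·T₀ = (1.12202 − 1) × 290 = 35.4 K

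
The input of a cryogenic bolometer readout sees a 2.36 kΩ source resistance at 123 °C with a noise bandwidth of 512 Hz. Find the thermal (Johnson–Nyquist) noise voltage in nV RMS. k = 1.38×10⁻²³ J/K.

T = 123 °C + 273.15 = 396.15 K
V_n = √(4kTRB)
4kTRB = 4 × 1.38×10⁻²³ × 396.15 × 2.36×10³ × 5.12×10² = 2.64×10⁻¹⁴ V²
V_n = √(2.64×10⁻¹⁴) = 1.63×10⁻⁷ V = 163 nV

163 nV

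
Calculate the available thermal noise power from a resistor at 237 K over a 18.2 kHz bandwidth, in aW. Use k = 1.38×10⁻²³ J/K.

P_n = kTB = 1.38×10⁻²³ × 237 × 1.82×10⁴ = 5.95×10⁻¹⁷ W = 59.5 aW

59.5 aW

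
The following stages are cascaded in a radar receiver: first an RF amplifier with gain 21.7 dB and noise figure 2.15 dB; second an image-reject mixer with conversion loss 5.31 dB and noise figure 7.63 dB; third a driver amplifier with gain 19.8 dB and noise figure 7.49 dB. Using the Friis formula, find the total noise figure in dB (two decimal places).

2.50 dB

Convert to linear (a loss of L dB is a gain of −L dB): F_i = 10^(NF_i/10), G_i = 10^(G_i,dB/10)
  Stage 1: F_1 = 10^(2.15/10) = 1.641, G_1 = 10^(21.7/10) = 147.9
  Stage 2: F_2 = 10^(7.63/10) = 5.794, G_2 = 10^(−5.31/10) = 0.2944
  Stage 3: F_3 = 10^(7.49/10) = 5.610, G_3 = 10^(19.8/10) = 95.50
Friis cascade:
  F = 1.641 + (5.794 − 1)/147.9 + (5.610 − 1)/43.55 = 1.779
NF = 10 log₁₀(1.779) = 2.50 dB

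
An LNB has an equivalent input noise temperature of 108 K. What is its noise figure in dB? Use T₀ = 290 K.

1.37 dB

F = 1 + T_e/T₀ = 1 + 108/290 = 1.37241
NF = 10 log₁₀(1.37241) = 1.37 dB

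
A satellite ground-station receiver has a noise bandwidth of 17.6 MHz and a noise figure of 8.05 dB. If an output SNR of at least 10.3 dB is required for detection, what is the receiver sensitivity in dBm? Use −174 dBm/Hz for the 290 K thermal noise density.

Sensitivity = −174 + 10 log₁₀(B) + NF + SNR_min
= −174 + 72.46 + 8.05 + 10.3
= −83.19 dBm → −83.2 dBm

−83.2 dBm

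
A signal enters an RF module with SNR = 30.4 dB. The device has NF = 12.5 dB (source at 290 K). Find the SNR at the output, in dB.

17.9 dB

By definition F = SNR_in/SNR_out, so in dB: SNR_out = SNR_in − NF
SNR_out = 30.4 − 12.5 = 17.9 dB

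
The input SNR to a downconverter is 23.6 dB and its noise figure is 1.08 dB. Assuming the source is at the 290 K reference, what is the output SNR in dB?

22.52 dB

By definition F = SNR_in/SNR_out, so in dB: SNR_out = SNR_in − NF
SNR_out = 23.6 − 1.08 = 22.52 dB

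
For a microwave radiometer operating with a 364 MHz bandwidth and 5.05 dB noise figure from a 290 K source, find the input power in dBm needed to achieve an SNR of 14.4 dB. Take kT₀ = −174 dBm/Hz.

Sensitivity = −174 + 10 log₁₀(B) + NF + SNR_min
= −174 + 85.61 + 5.05 + 14.4
= −68.94 dBm → −68.9 dBm

−68.9 dBm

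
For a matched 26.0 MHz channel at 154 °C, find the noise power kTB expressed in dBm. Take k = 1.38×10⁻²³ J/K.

T = 154 °C + 273.15 = 427.15 K
P_n = kTB = 1.38×10⁻²³ × 427.15 × 2.60×10⁷ = 1.53×10⁻¹³ W
In dBm: 10 log₁₀(1.53×10⁻¹³ / 10⁻³) = −98.1 dBm

−98.1 dBm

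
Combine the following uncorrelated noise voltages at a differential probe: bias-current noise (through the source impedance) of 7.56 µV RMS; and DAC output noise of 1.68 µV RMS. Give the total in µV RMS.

Uncorrelated sources add in power (mean-square): V_tot = √(ΣV_i²)
V_tot = √[(7.56×10⁻⁶)² + (1.68×10⁻⁶)²] = 7.74×10⁻⁶ V = 7.74 µV

7.74 µV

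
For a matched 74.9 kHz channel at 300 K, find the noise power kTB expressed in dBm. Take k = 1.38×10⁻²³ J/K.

P_n = kTB = 1.38×10⁻²³ × 300 × 7.49×10⁴ = 3.10×10⁻¹⁶ W
In dBm: 10 log₁₀(3.10×10⁻¹⁶ / 10⁻³) = −125.1 dBm

−125.1 dBm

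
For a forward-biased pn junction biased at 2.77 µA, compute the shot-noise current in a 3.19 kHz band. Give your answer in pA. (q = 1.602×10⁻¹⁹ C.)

I_n = √(2qI·B)
2qI·B = 2 × 1.602×10⁻¹⁹ × 2.77×10⁻⁶ × 3.19×10³ = 2.83×10⁻²¹ A²
I_n = √(2.83×10⁻²¹) = 5.32×10⁻¹¹ A = 53.2 pA

53.2 pA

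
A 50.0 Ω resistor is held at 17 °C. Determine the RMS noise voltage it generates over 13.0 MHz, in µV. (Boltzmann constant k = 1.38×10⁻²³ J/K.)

3.23 µV

T = 17 °C + 273.15 = 290.15 K
V_n = √(4kTRB)
4kTRB = 4 × 1.38×10⁻²³ × 290.15 × 5.00×10¹ × 1.30×10⁷ = 1.04×10⁻¹¹ V²
V_n = √(1.04×10⁻¹¹) = 3.23×10⁻⁶ V = 3.23 µV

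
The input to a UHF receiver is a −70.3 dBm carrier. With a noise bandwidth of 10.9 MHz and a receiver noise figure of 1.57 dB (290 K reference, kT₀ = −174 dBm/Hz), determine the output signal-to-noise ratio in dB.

Noise floor: N = −174 + 10 log₁₀(B) + NF
10 log₁₀(1.09×10⁷) = 70.37 dB
N = −174 + 70.37 + 1.57 = −102.06 dBm
SNR = P_sig − N = −70.3 − (−102.06) = 31.76 dB → 31.8 dB

31.8 dB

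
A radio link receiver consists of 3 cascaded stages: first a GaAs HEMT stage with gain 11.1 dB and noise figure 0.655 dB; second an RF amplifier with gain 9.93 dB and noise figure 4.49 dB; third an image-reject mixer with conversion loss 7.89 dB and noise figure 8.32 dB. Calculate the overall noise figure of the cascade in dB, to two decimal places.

Convert to linear (a loss of L dB is a gain of −L dB): F_i = 10^(NF_i/10), G_i = 10^(G_i,dB/10)
  Stage 1: F_1 = 10^(0.655/10) = 1.163, G_1 = 10^(11.1/10) = 12.88
  Stage 2: F_2 = 10^(4.49/10) = 2.812, G_2 = 10^(9.93/10) = 9.840
  Stage 3: F_3 = 10^(8.32/10) = 6.792, G_3 = 10^(−7.89/10) = 0.1626
Friis cascade:
  F = 1.163 + (2.812 − 1)/12.88 + (6.792 − 1)/126.8 = 1.349
NF = 10 log₁₀(1.349) = 1.30 dB

1.30 dB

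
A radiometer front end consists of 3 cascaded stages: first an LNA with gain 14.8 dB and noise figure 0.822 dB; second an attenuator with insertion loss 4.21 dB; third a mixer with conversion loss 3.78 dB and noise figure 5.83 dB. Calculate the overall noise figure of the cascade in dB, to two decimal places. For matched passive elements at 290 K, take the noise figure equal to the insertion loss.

1.79 dB

Convert to linear (a loss of L dB is a gain of −L dB): F_i = 10^(NF_i/10), G_i = 10^(G_i,dB/10)
  Stage 1: F_1 = 10^(0.822/10) = 1.208, G_1 = 10^(14.8/10) = 30.20
  Stage 2: F_2 = 10^(4.21/10) = 2.636, G_2 = 10^(−4.21/10) = 0.3793
  Stage 3: F_3 = 10^(5.83/10) = 3.828, G_3 = 10^(−3.78/10) = 0.4188
Friis cascade:
  F = 1.208 + (2.636 − 1)/30.20 + (3.828 − 1)/11.46 = 1.509
NF = 10 log₁₀(1.509) = 1.79 dB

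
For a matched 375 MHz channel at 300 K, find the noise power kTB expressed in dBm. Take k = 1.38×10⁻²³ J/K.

P_n = kTB = 1.38×10⁻²³ × 300 × 3.75×10⁸ = 1.55×10⁻¹² W
In dBm: 10 log₁₀(1.55×10⁻¹² / 10⁻³) = −88.1 dBm

−88.1 dBm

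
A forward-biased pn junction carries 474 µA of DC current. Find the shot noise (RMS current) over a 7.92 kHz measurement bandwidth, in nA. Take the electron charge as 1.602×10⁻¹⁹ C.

I_n = √(2qI·B)
2qI·B = 2 × 1.602×10⁻¹⁹ × 4.74×10⁻⁴ × 7.92×10³ = 1.20×10⁻¹⁸ A²
I_n = √(1.20×10⁻¹⁸) = 1.10×10⁻⁹ A = 1.10 nA

1.10 nA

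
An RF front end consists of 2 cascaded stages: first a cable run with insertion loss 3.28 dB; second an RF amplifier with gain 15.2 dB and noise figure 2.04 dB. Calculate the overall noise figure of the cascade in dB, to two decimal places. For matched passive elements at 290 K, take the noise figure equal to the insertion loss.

5.32 dB

Convert to linear (a loss of L dB is a gain of −L dB): F_i = 10^(NF_i/10), G_i = 10^(G_i,dB/10)
  Stage 1: F_1 = 10^(3.28/10) = 2.128, G_1 = 10^(−3.28/10) = 0.4699
  Stage 2: F_2 = 10^(2.04/10) = 1.600, G_2 = 10^(15.2/10) = 33.11
Friis cascade:
  F = 2.128 + (1.600 − 1)/0.4699 = 3.404
NF = 10 log₁₀(3.404) = 5.32 dB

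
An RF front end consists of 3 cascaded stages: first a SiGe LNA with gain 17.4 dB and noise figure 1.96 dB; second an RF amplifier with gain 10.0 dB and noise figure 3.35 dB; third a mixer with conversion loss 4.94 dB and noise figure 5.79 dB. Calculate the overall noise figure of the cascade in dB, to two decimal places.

2.03 dB

Convert to linear (a loss of L dB is a gain of −L dB): F_i = 10^(NF_i/10), G_i = 10^(G_i,dB/10)
  Stage 1: F_1 = 10^(1.96/10) = 1.570, G_1 = 10^(17.4/10) = 54.95
  Stage 2: F_2 = 10^(3.35/10) = 2.163, G_2 = 10^(10.0/10) = 10.00
  Stage 3: F_3 = 10^(5.79/10) = 3.793, G_3 = 10^(−4.94/10) = 0.3206
Friis cascade:
  F = 1.570 + (2.163 − 1)/54.95 + (3.793 − 1)/549.5 = 1.597
NF = 10 log₁₀(1.597) = 2.03 dB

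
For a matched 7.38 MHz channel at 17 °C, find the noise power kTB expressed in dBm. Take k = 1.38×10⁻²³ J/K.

−105.3 dBm

T = 17 °C + 273.15 = 290.15 K
P_n = kTB = 1.38×10⁻²³ × 290.15 × 7.38×10⁶ = 2.96×10⁻¹⁴ W
In dBm: 10 log₁₀(2.96×10⁻¹⁴ / 10⁻³) = −105.3 dBm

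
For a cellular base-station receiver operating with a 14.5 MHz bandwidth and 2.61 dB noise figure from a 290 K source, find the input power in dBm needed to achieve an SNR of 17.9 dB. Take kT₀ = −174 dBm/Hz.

−81.9 dBm

Sensitivity = −174 + 10 log₁₀(B) + NF + SNR_min
= −174 + 71.61 + 2.61 + 17.9
= −81.88 dBm → −81.9 dBm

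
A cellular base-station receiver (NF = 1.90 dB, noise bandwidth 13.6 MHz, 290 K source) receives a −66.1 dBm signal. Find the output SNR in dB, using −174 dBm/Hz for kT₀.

Noise floor: N = −174 + 10 log₁₀(B) + NF
10 log₁₀(1.36×10⁷) = 71.34 dB
N = −174 + 71.34 + 1.90 = −100.76 dBm
SNR = P_sig − N = −66.1 − (−100.76) = 34.66 dB → 34.7 dB

34.7 dB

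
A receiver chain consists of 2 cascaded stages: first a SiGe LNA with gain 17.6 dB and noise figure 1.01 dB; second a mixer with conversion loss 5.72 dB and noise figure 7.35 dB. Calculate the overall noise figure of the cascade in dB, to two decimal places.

Convert to linear (a loss of L dB is a gain of −L dB): F_i = 10^(NF_i/10), G_i = 10^(G_i,dB/10)
  Stage 1: F_1 = 10^(1.01/10) = 1.262, G_1 = 10^(17.6/10) = 57.54
  Stage 2: F_2 = 10^(7.35/10) = 5.433, G_2 = 10^(−5.72/10) = 0.2679
Friis cascade:
  F = 1.262 + (5.433 − 1)/57.54 = 1.339
NF = 10 log₁₀(1.339) = 1.27 dB

1.27 dB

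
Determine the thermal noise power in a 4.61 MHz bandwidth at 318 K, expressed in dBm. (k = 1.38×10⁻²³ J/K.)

P_n = kTB = 1.38×10⁻²³ × 318 × 4.61×10⁶ = 2.02×10⁻¹⁴ W
In dBm: 10 log₁₀(2.02×10⁻¹⁴ / 10⁻³) = −106.9 dBm

−106.9 dBm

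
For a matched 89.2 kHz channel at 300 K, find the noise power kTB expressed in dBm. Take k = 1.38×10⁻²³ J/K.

−124.3 dBm

P_n = kTB = 1.38×10⁻²³ × 300 × 8.92×10⁴ = 3.69×10⁻¹⁶ W
In dBm: 10 log₁₀(3.69×10⁻¹⁶ / 10⁻³) = −124.3 dBm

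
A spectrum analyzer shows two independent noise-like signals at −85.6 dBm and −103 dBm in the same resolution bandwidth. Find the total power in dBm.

−85.5 dBm

Convert to linear, add, convert back:
P₁ = 2.75×10⁻¹² W, P₂ = 5.01×10⁻¹⁴ W
P_tot = 2.80×10⁻¹² W → 10 log₁₀(P_tot / 10⁻³) = −85.5 dBm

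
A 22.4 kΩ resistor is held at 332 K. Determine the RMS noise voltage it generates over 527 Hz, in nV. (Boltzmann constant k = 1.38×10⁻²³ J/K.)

V_n = √(4kTRB)
4kTRB = 4 × 1.38×10⁻²³ × 332 × 2.24×10⁴ × 5.27×10² = 2.16×10⁻¹³ V²
V_n = √(2.16×10⁻¹³) = 4.65×10⁻⁷ V = 465 nV

465 nV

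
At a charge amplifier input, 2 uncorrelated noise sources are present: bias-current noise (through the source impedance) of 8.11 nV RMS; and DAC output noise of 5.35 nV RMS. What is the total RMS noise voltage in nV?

9.72 nV

Uncorrelated sources add in power (mean-square): V_tot = √(ΣV_i²)
V_tot = √[(8.11×10⁻⁹)² + (5.35×10⁻⁹)²] = 9.72×10⁻⁹ V = 9.72 nV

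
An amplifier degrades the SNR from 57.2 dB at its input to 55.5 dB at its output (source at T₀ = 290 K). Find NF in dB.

NF (dB) = SNR_in(dB) − SNR_out(dB) when the source is at T₀
NF = 57.2 − 55.5 = 1.7 dB

1.7 dB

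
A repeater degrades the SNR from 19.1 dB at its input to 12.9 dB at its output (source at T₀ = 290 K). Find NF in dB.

NF (dB) = SNR_in(dB) − SNR_out(dB) when the source is at T₀
NF = 19.1 − 12.9 = 6.2 dB

6.2 dB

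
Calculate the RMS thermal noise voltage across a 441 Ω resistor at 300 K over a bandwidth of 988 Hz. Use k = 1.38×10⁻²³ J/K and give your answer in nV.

V_n = √(4kTRB)
4kTRB = 4 × 1.38×10⁻²³ × 300 × 4.41×10² × 9.88×10² = 7.22×10⁻¹⁵ V²
V_n = √(7.22×10⁻¹⁵) = 8.49×10⁻⁸ V = 84.9 nV

84.9 nV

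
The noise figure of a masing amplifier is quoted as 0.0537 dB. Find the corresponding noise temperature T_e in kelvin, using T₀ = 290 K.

3.61 K

F = 10^(0.0537/10) = 1.01244
T_e = (F − 1)·T₀ = (1.01244 − 1) × 290 = 3.61 K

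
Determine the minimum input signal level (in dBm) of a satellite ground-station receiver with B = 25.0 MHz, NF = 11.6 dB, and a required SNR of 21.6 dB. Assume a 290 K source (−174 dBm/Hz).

Sensitivity = −174 + 10 log₁₀(B) + NF + SNR_min
= −174 + 73.98 + 11.6 + 21.6
= −66.82 dBm → −66.8 dBm

−66.8 dBm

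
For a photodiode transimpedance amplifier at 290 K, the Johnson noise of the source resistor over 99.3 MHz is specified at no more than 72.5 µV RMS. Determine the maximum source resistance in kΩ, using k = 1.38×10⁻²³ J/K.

Johnson–Nyquist: V_n = √(4kTRB) ⇒ R = V_n² / (4kTB)
4kTB = 4 × 1.38×10⁻²³ × 290 × 9.93×10⁷ = 1.59×10⁻¹²
R = (7.25×10⁻⁵)² / 1.59×10⁻¹² = 3.31×10³ Ω = 3.31 kΩ

3.31 kΩ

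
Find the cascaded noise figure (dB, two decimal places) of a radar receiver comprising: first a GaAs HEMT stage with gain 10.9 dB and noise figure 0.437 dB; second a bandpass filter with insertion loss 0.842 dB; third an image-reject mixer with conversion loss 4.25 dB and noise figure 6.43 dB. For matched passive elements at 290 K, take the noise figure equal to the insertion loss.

1.64 dB

Convert to linear (a loss of L dB is a gain of −L dB): F_i = 10^(NF_i/10), G_i = 10^(G_i,dB/10)
  Stage 1: F_1 = 10^(0.437/10) = 1.106, G_1 = 10^(10.9/10) = 12.30
  Stage 2: F_2 = 10^(0.842/10) = 1.214, G_2 = 10^(−0.842/10) = 0.8238
  Stage 3: F_3 = 10^(6.43/10) = 4.395, G_3 = 10^(−4.25/10) = 0.3758
Friis cascade:
  F = 1.106 + (1.214 − 1)/12.30 + (4.395 − 1)/10.13 = 1.458
NF = 10 log₁₀(1.458) = 1.64 dB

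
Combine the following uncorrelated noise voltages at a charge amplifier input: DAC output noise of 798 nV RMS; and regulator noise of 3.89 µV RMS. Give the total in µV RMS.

Uncorrelated sources add in power (mean-square): V_tot = √(ΣV_i²)
V_tot = √[(7.98×10⁻⁷)² + (3.89×10⁻⁶)²] = 3.97×10⁻⁶ V = 3.97 µV

3.97 µV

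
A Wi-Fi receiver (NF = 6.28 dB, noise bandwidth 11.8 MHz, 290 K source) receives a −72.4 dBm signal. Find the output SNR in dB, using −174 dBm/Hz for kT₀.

24.6 dB

Noise floor: N = −174 + 10 log₁₀(B) + NF
10 log₁₀(1.18×10⁷) = 70.72 dB
N = −174 + 70.72 + 6.28 = −97.00 dBm
SNR = P_sig − N = −72.4 − (−97.00) = 24.60 dB → 24.6 dB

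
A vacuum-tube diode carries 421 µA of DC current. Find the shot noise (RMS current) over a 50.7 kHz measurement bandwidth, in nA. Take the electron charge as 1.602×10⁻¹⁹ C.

I_n = √(2qI·B)
2qI·B = 2 × 1.602×10⁻¹⁹ × 4.21×10⁻⁴ × 5.07×10⁴ = 6.84×10⁻¹⁸ A²
I_n = √(6.84×10⁻¹⁸) = 2.62×10⁻⁹ A = 2.62 nA

2.62 nA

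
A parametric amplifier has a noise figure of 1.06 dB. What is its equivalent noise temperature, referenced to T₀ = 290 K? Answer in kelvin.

80.2 K

F = 10^(1.06/10) = 1.27644
T_e = (F − 1)·T₀ = (1.27644 − 1) × 290 = 80.2 K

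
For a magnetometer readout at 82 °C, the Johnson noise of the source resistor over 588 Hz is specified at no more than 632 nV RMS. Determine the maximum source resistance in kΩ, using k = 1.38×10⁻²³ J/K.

34.7 kΩ

T = 82 °C + 273.15 = 355.15 K
Johnson–Nyquist: V_n = √(4kTRB) ⇒ R = V_n² / (4kTB)
4kTB = 4 × 1.38×10⁻²³ × 355.15 × 5.88×10² = 1.15×10⁻¹⁷
R = (6.32×10⁻⁷)² / 1.15×10⁻¹⁷ = 3.47×10⁴ Ω = 34.7 kΩ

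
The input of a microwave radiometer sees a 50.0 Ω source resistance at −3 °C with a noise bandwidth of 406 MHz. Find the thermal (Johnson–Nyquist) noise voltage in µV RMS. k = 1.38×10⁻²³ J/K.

T = −3 °C + 273.15 = 270.15 K
V_n = √(4kTRB)
4kTRB = 4 × 1.38×10⁻²³ × 270.15 × 5.00×10¹ × 4.06×10⁸ = 3.03×10⁻¹⁰ V²
V_n = √(3.03×10⁻¹⁰) = 1.74×10⁻⁵ V = 17.4 µV

17.4 µV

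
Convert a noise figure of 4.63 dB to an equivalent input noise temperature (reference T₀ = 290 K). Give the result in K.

552 K

F = 10^(4.63/10) = 2.90402
T_e = (F − 1)·T₀ = (2.90402 − 1) × 290 = 552 K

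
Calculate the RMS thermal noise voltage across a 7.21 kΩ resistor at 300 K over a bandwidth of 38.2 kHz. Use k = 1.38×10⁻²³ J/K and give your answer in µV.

2.14 µV

V_n = √(4kTRB)
4kTRB = 4 × 1.38×10⁻²³ × 300 × 7.21×10³ × 3.82×10⁴ = 4.56×10⁻¹² V²
V_n = √(4.56×10⁻¹²) = 2.14×10⁻⁶ V = 2.14 µV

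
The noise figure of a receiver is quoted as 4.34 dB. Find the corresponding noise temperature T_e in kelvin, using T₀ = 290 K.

498 K

F = 10^(4.34/10) = 2.71644
T_e = (F − 1)·T₀ = (2.71644 − 1) × 290 = 498 K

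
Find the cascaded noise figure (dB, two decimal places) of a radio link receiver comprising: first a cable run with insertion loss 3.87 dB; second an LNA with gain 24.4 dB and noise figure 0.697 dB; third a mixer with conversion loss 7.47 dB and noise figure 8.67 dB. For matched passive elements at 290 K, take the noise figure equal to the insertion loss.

Convert to linear (a loss of L dB is a gain of −L dB): F_i = 10^(NF_i/10), G_i = 10^(G_i,dB/10)
  Stage 1: F_1 = 10^(3.87/10) = 2.438, G_1 = 10^(−3.87/10) = 0.4102
  Stage 2: F_2 = 10^(0.697/10) = 1.174, G_2 = 10^(24.4/10) = 275.4
  Stage 3: F_3 = 10^(8.67/10) = 7.362, G_3 = 10^(−7.47/10) = 0.1791
Friis cascade:
  F = 2.438 + (1.174 − 1)/0.4102 + (7.362 − 1)/113.0 = 2.919
NF = 10 log₁₀(2.919) = 4.65 dB

4.65 dB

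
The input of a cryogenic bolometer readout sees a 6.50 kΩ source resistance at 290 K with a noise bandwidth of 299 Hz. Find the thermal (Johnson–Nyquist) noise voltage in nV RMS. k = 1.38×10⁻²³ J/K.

176 nV

V_n = √(4kTRB)
4kTRB = 4 × 1.38×10⁻²³ × 290 × 6.50×10³ × 2.99×10² = 3.11×10⁻¹⁴ V²
V_n = √(3.11×10⁻¹⁴) = 1.76×10⁻⁷ V = 176 nV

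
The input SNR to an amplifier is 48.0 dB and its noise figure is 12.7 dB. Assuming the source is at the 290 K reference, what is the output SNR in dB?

35.3 dB

By definition F = SNR_in/SNR_out, so in dB: SNR_out = SNR_in − NF
SNR_out = 48.0 − 12.7 = 35.3 dB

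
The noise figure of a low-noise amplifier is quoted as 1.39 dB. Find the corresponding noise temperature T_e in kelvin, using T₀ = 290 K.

109 K

F = 10^(1.39/10) = 1.37721
T_e = (F − 1)·T₀ = (1.37721 − 1) × 290 = 109 K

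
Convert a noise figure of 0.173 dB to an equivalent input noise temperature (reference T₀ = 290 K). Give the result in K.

11.8 K

F = 10^(0.173/10) = 1.04064
T_e = (F − 1)·T₀ = (1.04064 − 1) × 290 = 11.8 K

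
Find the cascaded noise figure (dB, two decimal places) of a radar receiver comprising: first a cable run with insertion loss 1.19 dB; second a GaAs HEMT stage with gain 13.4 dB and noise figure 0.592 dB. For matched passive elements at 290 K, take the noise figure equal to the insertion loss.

1.78 dB

Convert to linear (a loss of L dB is a gain of −L dB): F_i = 10^(NF_i/10), G_i = 10^(G_i,dB/10)
  Stage 1: F_1 = 10^(1.19/10) = 1.315, G_1 = 10^(−1.19/10) = 0.7603
  Stage 2: F_2 = 10^(0.592/10) = 1.146, G_2 = 10^(13.4/10) = 21.88
Friis cascade:
  F = 1.315 + (1.146 − 1)/0.7603 = 1.507
NF = 10 log₁₀(1.507) = 1.78 dB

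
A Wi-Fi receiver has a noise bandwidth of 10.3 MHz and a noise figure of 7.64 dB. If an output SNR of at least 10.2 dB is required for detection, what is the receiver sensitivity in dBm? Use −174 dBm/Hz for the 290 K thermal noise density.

Sensitivity = −174 + 10 log₁₀(B) + NF + SNR_min
= −174 + 70.13 + 7.64 + 10.2
= −86.03 dBm → −86.0 dBm

−86.0 dBm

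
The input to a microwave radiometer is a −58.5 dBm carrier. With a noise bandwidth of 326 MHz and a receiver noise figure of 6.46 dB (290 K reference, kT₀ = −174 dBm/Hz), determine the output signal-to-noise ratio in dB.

23.9 dB

Noise floor: N = −174 + 10 log₁₀(B) + NF
10 log₁₀(3.26×10⁸) = 85.13 dB
N = −174 + 85.13 + 6.46 = −82.41 dBm
SNR = P_sig − N = −58.5 − (−82.41) = 23.91 dB → 23.9 dB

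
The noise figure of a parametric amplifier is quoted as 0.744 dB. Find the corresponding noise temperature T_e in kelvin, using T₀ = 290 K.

54.2 K

F = 10^(0.744/10) = 1.18686
T_e = (F − 1)·T₀ = (1.18686 − 1) × 290 = 54.2 K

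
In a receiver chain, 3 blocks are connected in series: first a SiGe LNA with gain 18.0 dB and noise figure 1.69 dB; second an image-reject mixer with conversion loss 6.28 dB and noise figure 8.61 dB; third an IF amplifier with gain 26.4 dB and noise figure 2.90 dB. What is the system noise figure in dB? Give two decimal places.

2.15 dB

Convert to linear (a loss of L dB is a gain of −L dB): F_i = 10^(NF_i/10), G_i = 10^(G_i,dB/10)
  Stage 1: F_1 = 10^(1.69/10) = 1.476, G_1 = 10^(18.0/10) = 63.10
  Stage 2: F_2 = 10^(8.61/10) = 7.261, G_2 = 10^(−6.28/10) = 0.2355
  Stage 3: F_3 = 10^(2.90/10) = 1.950, G_3 = 10^(26.4/10) = 436.5
Friis cascade:
  F = 1.476 + (7.261 − 1)/63.10 + (1.950 − 1)/14.86 = 1.639
NF = 10 log₁₀(1.639) = 2.15 dB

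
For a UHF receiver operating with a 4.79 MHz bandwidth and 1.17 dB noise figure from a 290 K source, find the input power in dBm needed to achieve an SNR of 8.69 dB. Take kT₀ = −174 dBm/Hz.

Sensitivity = −174 + 10 log₁₀(B) + NF + SNR_min
= −174 + 66.8 + 1.17 + 8.69
= −97.34 dBm → −97.3 dBm

−97.3 dBm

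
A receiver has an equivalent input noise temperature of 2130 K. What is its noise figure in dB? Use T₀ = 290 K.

F = 1 + T_e/T₀ = 1 + 2130/290 = 8.34483
NF = 10 log₁₀(8.34483) = 9.21 dB

9.21 dB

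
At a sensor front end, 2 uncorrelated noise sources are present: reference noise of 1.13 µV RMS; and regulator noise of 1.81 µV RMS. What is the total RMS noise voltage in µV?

Uncorrelated sources add in power (mean-square): V_tot = √(ΣV_i²)
V_tot = √[(1.13×10⁻⁶)² + (1.81×10⁻⁶)²] = 2.13×10⁻⁶ V = 2.13 µV

2.13 µV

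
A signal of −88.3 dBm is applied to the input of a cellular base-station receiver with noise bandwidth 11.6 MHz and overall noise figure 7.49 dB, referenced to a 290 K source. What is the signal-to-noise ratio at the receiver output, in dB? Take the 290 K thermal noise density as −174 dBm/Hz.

Noise floor: N = −174 + 10 log₁₀(B) + NF
10 log₁₀(1.16×10⁷) = 70.64 dB
N = −174 + 70.64 + 7.49 = −95.87 dBm
SNR = P_sig − N = −88.3 − (−95.87) = 7.57 dB → 7.6 dB

7.6 dB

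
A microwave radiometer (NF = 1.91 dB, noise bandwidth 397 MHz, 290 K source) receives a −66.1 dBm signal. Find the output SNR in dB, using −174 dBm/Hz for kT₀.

20.0 dB

Noise floor: N = −174 + 10 log₁₀(B) + NF
10 log₁₀(3.97×10⁸) = 85.99 dB
N = −174 + 85.99 + 1.91 = −86.10 dBm
SNR = P_sig − N = −66.1 − (−86.10) = 20.00 dB → 20.0 dB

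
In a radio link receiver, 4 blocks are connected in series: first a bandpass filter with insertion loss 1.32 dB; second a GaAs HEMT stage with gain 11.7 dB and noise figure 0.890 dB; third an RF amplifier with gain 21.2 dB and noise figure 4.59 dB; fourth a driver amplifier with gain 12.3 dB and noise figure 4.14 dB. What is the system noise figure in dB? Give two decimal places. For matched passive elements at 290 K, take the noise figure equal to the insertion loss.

2.64 dB

Convert to linear (a loss of L dB is a gain of −L dB): F_i = 10^(NF_i/10), G_i = 10^(G_i,dB/10)
  Stage 1: F_1 = 10^(1.32/10) = 1.355, G_1 = 10^(−1.32/10) = 0.7379
  Stage 2: F_2 = 10^(0.890/10) = 1.227, G_2 = 10^(11.7/10) = 14.79
  Stage 3: F_3 = 10^(4.59/10) = 2.877, G_3 = 10^(21.2/10) = 131.8
  Stage 4: F_4 = 10^(4.14/10) = 2.594, G_4 = 10^(12.3/10) = 16.98
Friis cascade:
  F = 1.355 + (1.227 − 1)/0.7379 + (2.877 − 1)/10.91 + (2.594 − 1)/1439 = 1.837
NF = 10 log₁₀(1.837) = 2.64 dB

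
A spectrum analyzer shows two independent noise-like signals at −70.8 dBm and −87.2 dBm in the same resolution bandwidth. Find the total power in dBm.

Convert to linear, add, convert back:
P₁ = 8.32×10⁻¹¹ W, P₂ = 1.91×10⁻¹² W
P_tot = 8.51×10⁻¹¹ W → 10 log₁₀(P_tot / 10⁻³) = −70.7 dBm

−70.7 dBm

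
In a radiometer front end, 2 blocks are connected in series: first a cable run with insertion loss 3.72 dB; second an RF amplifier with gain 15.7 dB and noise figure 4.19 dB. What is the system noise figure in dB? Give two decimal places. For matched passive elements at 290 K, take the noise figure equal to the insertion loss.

7.91 dB

Convert to linear (a loss of L dB is a gain of −L dB): F_i = 10^(NF_i/10), G_i = 10^(G_i,dB/10)
  Stage 1: F_1 = 10^(3.72/10) = 2.355, G_1 = 10^(−3.72/10) = 0.4246
  Stage 2: F_2 = 10^(4.19/10) = 2.624, G_2 = 10^(15.7/10) = 37.15
Friis cascade:
  F = 2.355 + (2.624 − 1)/0.4246 = 6.180
NF = 10 log₁₀(6.180) = 7.91 dB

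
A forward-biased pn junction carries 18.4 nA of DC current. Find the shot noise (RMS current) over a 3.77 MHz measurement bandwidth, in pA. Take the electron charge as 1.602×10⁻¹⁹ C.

149 pA

I_n = √(2qI·B)
2qI·B = 2 × 1.602×10⁻¹⁹ × 1.84×10⁻⁸ × 3.77×10⁶ = 2.22×10⁻²⁰ A²
I_n = √(2.22×10⁻²⁰) = 1.49×10⁻¹⁰ A = 149 pA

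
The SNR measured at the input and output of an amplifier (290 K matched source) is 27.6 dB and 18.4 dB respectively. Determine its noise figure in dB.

NF (dB) = SNR_in(dB) − SNR_out(dB) when the source is at T₀
NF = 27.6 − 18.4 = 9.2 dB

9.2 dB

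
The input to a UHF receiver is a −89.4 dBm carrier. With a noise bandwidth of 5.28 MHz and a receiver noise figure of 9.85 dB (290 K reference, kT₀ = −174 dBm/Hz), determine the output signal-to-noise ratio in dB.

7.5 dB

Noise floor: N = −174 + 10 log₁₀(B) + NF
10 log₁₀(5.28×10⁶) = 67.23 dB
N = −174 + 67.23 + 9.85 = −96.92 dBm
SNR = P_sig − N = −89.4 − (−96.92) = 7.52 dB → 7.5 dB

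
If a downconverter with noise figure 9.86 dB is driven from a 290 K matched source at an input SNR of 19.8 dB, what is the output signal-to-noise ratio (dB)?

9.94 dB

By definition F = SNR_in/SNR_out, so in dB: SNR_out = SNR_in − NF
SNR_out = 19.8 − 9.86 = 9.94 dB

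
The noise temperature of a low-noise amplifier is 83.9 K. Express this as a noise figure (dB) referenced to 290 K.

F = 1 + T_e/T₀ = 1 + 83.9/290 = 1.28931
NF = 10 log₁₀(1.28931) = 1.10 dB

1.10 dB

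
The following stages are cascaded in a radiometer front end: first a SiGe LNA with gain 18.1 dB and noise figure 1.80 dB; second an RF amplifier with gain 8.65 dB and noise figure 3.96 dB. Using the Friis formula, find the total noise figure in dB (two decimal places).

1.87 dB

Convert to linear (a loss of L dB is a gain of −L dB): F_i = 10^(NF_i/10), G_i = 10^(G_i,dB/10)
  Stage 1: F_1 = 10^(1.80/10) = 1.514, G_1 = 10^(18.1/10) = 64.57
  Stage 2: F_2 = 10^(3.96/10) = 2.489, G_2 = 10^(8.65/10) = 7.328
Friis cascade:
  F = 1.514 + (2.489 − 1)/64.57 = 1.537
NF = 10 log₁₀(1.537) = 1.87 dB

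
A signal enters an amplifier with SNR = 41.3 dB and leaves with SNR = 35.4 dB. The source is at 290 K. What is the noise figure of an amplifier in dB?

NF (dB) = SNR_in(dB) − SNR_out(dB) when the source is at T₀
NF = 41.3 − 35.4 = 5.9 dB

5.9 dB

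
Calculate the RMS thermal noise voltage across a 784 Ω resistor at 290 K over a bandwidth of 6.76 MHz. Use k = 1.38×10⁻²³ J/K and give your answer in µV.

V_n = √(4kTRB)
4kTRB = 4 × 1.38×10⁻²³ × 290 × 7.84×10² × 6.76×10⁶ = 8.48×10⁻¹¹ V²
V_n = √(8.48×10⁻¹¹) = 9.21×10⁻⁶ V = 9.21 µV

9.21 µV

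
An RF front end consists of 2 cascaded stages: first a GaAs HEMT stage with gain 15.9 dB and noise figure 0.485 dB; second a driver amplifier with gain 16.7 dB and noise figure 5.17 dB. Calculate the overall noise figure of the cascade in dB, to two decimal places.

0.71 dB

Convert to linear (a loss of L dB is a gain of −L dB): F_i = 10^(NF_i/10), G_i = 10^(G_i,dB/10)
  Stage 1: F_1 = 10^(0.485/10) = 1.118, G_1 = 10^(15.9/10) = 38.90
  Stage 2: F_2 = 10^(5.17/10) = 3.289, G_2 = 10^(16.7/10) = 46.77
Friis cascade:
  F = 1.118 + (3.289 − 1)/38.90 = 1.177
NF = 10 log₁₀(1.177) = 0.71 dB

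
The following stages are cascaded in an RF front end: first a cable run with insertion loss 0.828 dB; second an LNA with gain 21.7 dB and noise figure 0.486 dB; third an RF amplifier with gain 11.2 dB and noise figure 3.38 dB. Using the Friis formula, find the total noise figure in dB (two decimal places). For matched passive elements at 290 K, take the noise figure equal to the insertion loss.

1.34 dB

Convert to linear (a loss of L dB is a gain of −L dB): F_i = 10^(NF_i/10), G_i = 10^(G_i,dB/10)
  Stage 1: F_1 = 10^(0.828/10) = 1.210, G_1 = 10^(−0.828/10) = 0.8264
  Stage 2: F_2 = 10^(0.486/10) = 1.118, G_2 = 10^(21.7/10) = 147.9
  Stage 3: F_3 = 10^(3.38/10) = 2.178, G_3 = 10^(11.2/10) = 13.18
Friis cascade:
  F = 1.210 + (1.118 − 1)/0.8264 + (2.178 − 1)/122.2 = 1.363
NF = 10 log₁₀(1.363) = 1.34 dB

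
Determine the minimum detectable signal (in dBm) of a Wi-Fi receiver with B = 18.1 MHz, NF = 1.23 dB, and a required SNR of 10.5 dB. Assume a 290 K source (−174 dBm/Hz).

Sensitivity = −174 + 10 log₁₀(B) + NF + SNR_min
= −174 + 72.58 + 1.23 + 10.5
= −89.69 dBm → −89.7 dBm

−89.7 dBm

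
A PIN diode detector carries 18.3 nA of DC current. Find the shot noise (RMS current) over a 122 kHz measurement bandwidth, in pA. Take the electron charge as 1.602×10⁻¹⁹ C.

26.7 pA

I_n = √(2qI·B)
2qI·B = 2 × 1.602×10⁻¹⁹ × 1.83×10⁻⁸ × 1.22×10⁵ = 7.15×10⁻²² A²
I_n = √(7.15×10⁻²²) = 2.67×10⁻¹¹ A = 26.7 pA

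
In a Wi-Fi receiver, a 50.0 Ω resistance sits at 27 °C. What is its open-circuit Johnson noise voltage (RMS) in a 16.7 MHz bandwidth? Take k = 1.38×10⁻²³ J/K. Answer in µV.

T = 27 °C + 273.15 = 300.15 K
V_n = √(4kTRB)
4kTRB = 4 × 1.38×10⁻²³ × 300.15 × 5.00×10¹ × 1.67×10⁷ = 1.38×10⁻¹¹ V²
V_n = √(1.38×10⁻¹¹) = 3.72×10⁻⁶ V = 3.72 µV

3.72 µV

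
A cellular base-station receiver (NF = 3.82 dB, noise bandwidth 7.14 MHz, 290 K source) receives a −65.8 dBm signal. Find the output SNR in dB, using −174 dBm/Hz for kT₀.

Noise floor: N = −174 + 10 log₁₀(B) + NF
10 log₁₀(7.14×10⁶) = 68.54 dB
N = −174 + 68.54 + 3.82 = −101.64 dBm
SNR = P_sig − N = −65.8 − (−101.64) = 35.84 dB → 35.8 dB

35.8 dB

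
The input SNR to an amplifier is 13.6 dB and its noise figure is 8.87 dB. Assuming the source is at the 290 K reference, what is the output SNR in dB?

4.73 dB

By definition F = SNR_in/SNR_out, so in dB: SNR_out = SNR_in − NF
SNR_out = 13.6 − 8.87 = 4.73 dB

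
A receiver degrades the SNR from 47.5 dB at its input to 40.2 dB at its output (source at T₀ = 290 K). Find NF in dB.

7.3 dB

NF (dB) = SNR_in(dB) − SNR_out(dB) when the source is at T₀
NF = 47.5 − 40.2 = 7.3 dB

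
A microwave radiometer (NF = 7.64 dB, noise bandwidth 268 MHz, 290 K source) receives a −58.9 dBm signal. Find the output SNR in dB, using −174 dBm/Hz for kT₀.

23.2 dB

Noise floor: N = −174 + 10 log₁₀(B) + NF
10 log₁₀(2.68×10⁸) = 84.28 dB
N = −174 + 84.28 + 7.64 = −82.08 dBm
SNR = P_sig − N = −58.9 − (−82.08) = 23.18 dB → 23.2 dB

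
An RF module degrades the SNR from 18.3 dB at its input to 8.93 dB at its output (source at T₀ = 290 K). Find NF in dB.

9.37 dB

NF (dB) = SNR_in(dB) − SNR_out(dB) when the source is at T₀
NF = 18.3 − 8.93 = 9.37 dB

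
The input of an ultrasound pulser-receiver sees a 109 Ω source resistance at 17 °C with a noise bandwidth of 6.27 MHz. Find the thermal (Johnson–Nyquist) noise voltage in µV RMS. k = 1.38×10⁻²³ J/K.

T = 17 °C + 273.15 = 290.15 K
V_n = √(4kTRB)
4kTRB = 4 × 1.38×10⁻²³ × 290.15 × 1.09×10² × 6.27×10⁶ = 1.09×10⁻¹¹ V²
V_n = √(1.09×10⁻¹¹) = 3.31×10⁻⁶ V = 3.31 µV

3.31 µV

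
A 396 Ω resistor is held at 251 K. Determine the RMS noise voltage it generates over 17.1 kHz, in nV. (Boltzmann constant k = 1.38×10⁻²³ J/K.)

306 nV

V_n = √(4kTRB)
4kTRB = 4 × 1.38×10⁻²³ × 251 × 3.96×10² × 1.71×10⁴ = 9.38×10⁻¹⁴ V²
V_n = √(9.38×10⁻¹⁴) = 3.06×10⁻⁷ V = 306 nV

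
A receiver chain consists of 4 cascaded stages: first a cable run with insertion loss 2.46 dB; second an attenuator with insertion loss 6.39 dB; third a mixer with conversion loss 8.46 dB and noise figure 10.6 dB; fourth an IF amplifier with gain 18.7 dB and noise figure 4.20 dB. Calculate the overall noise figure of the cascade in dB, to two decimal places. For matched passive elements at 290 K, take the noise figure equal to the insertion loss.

Convert to linear (a loss of L dB is a gain of −L dB): F_i = 10^(NF_i/10), G_i = 10^(G_i,dB/10)
  Stage 1: F_1 = 10^(2.46/10) = 1.762, G_1 = 10^(−2.46/10) = 0.5675
  Stage 2: F_2 = 10^(6.39/10) = 4.355, G_2 = 10^(−6.39/10) = 0.2296
  Stage 3: F_3 = 10^(10.6/10) = 11.48, G_3 = 10^(−8.46/10) = 0.1426
  Stage 4: F_4 = 10^(4.20/10) = 2.630, G_4 = 10^(18.7/10) = 74.13
Friis cascade:
  F = 1.762 + (4.355 − 1)/0.5675 + (11.48 − 1)/0.1303 + (2.630 − 1)/0.01858 = 175.9
NF = 10 log₁₀(175.9) = 22.45 dB

22.45 dB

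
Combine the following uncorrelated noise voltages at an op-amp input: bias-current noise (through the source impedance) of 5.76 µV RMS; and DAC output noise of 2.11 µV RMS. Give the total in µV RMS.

Uncorrelated sources add in power (mean-square): V_tot = √(ΣV_i²)
V_tot = √[(5.76×10⁻⁶)² + (2.11×10⁻⁶)²] = 6.13×10⁻⁶ V = 6.13 µV

6.13 µV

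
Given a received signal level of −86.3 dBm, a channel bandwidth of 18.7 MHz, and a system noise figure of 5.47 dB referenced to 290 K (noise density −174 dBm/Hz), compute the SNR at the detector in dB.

9.5 dB

Noise floor: N = −174 + 10 log₁₀(B) + NF
10 log₁₀(1.87×10⁷) = 72.72 dB
N = −174 + 72.72 + 5.47 = −95.81 dBm
SNR = P_sig − N = −86.3 − (−95.81) = 9.51 dB → 9.5 dB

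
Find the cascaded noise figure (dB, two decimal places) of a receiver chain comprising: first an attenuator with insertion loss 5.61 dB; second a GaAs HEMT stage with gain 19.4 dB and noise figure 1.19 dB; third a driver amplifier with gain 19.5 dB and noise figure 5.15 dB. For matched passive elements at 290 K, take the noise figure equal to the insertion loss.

6.89 dB

Convert to linear (a loss of L dB is a gain of −L dB): F_i = 10^(NF_i/10), G_i = 10^(G_i,dB/10)
  Stage 1: F_1 = 10^(5.61/10) = 3.639, G_1 = 10^(−5.61/10) = 0.2748
  Stage 2: F_2 = 10^(1.19/10) = 1.315, G_2 = 10^(19.4/10) = 87.10
  Stage 3: F_3 = 10^(5.15/10) = 3.273, G_3 = 10^(19.5/10) = 89.13
Friis cascade:
  F = 3.639 + (1.315 − 1)/0.2748 + (3.273 − 1)/23.93 = 4.881
NF = 10 log₁₀(4.881) = 6.89 dB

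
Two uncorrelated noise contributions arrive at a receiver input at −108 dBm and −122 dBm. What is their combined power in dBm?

−107.8 dBm

Convert to linear, add, convert back:
P₁ = 1.58×10⁻¹⁴ W, P₂ = 6.31×10⁻¹⁶ W
P_tot = 1.65×10⁻¹⁴ W → 10 log₁₀(P_tot / 10⁻³) = −107.8 dBm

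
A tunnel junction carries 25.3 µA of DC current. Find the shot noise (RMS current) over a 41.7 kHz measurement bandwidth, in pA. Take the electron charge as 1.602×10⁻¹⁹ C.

581 pA

I_n = √(2qI·B)
2qI·B = 2 × 1.602×10⁻¹⁹ × 2.53×10⁻⁵ × 4.17×10⁴ = 3.38×10⁻¹⁹ A²
I_n = √(3.38×10⁻¹⁹) = 5.81×10⁻¹⁰ A = 581 pA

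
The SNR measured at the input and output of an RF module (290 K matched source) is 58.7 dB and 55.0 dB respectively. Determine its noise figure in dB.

3.7 dB

NF (dB) = SNR_in(dB) − SNR_out(dB) when the source is at T₀
NF = 58.7 − 55.0 = 3.7 dB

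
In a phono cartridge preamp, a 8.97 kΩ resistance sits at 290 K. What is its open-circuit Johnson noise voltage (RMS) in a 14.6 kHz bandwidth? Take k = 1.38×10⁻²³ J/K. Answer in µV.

1.45 µV

V_n = √(4kTRB)
4kTRB = 4 × 1.38×10⁻²³ × 290 × 8.97×10³ × 1.46×10⁴ = 2.10×10⁻¹² V²
V_n = √(2.10×10⁻¹²) = 1.45×10⁻⁶ V = 1.45 µV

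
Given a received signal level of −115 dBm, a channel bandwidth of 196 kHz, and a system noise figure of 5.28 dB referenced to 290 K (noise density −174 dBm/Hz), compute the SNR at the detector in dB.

0.8 dB

Noise floor: N = −174 + 10 log₁₀(B) + NF
10 log₁₀(1.96×10⁵) = 52.92 dB
N = −174 + 52.92 + 5.28 = −115.80 dBm
SNR = P_sig − N = −115 − (−115.80) = 0.80 dB → 0.8 dB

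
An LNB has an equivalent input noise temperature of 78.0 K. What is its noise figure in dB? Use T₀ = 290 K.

1.03 dB

F = 1 + T_e/T₀ = 1 + 78.0/290 = 1.26897
NF = 10 log₁₀(1.26897) = 1.03 dB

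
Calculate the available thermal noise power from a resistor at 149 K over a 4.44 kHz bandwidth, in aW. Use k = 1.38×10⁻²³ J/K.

9.13 aW

P_n = kTB = 1.38×10⁻²³ × 149 × 4.44×10³ = 9.13×10⁻¹⁸ W = 9.13 aW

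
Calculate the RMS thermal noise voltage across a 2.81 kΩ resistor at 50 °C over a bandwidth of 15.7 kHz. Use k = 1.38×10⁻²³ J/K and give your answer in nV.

887 nV

T = 50 °C + 273.15 = 323.15 K
V_n = √(4kTRB)
4kTRB = 4 × 1.38×10⁻²³ × 323.15 × 2.81×10³ × 1.57×10⁴ = 7.87×10⁻¹³ V²
V_n = √(7.87×10⁻¹³) = 8.87×10⁻⁷ V = 887 nV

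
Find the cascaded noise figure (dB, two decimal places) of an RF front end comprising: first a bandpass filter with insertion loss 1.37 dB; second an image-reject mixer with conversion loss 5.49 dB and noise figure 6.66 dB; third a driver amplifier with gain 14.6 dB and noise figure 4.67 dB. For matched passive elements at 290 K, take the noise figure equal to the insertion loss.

Convert to linear (a loss of L dB is a gain of −L dB): F_i = 10^(NF_i/10), G_i = 10^(G_i,dB/10)
  Stage 1: F_1 = 10^(1.37/10) = 1.371, G_1 = 10^(−1.37/10) = 0.7295
  Stage 2: F_2 = 10^(6.66/10) = 4.634, G_2 = 10^(−5.49/10) = 0.2825
  Stage 3: F_3 = 10^(4.67/10) = 2.931, G_3 = 10^(14.6/10) = 28.84
Friis cascade:
  F = 1.371 + (4.634 − 1)/0.7295 + (2.931 − 1)/0.2061 = 15.72
NF = 10 log₁₀(15.72) = 11.97 dB

11.97 dB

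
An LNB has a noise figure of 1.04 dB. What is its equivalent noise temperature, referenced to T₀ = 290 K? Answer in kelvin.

78.5 K

F = 10^(1.04/10) = 1.27057
T_e = (F − 1)·T₀ = (1.27057 − 1) × 290 = 78.5 K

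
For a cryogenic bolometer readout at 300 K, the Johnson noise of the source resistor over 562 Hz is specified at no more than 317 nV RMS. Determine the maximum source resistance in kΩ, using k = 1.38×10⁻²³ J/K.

10.8 kΩ

Johnson–Nyquist: V_n = √(4kTRB) ⇒ R = V_n² / (4kTB)
4kTB = 4 × 1.38×10⁻²³ × 300 × 5.62×10² = 9.31×10⁻¹⁸
R = (3.17×10⁻⁷)² / 9.31×10⁻¹⁸ = 1.08×10⁴ Ω = 10.8 kΩ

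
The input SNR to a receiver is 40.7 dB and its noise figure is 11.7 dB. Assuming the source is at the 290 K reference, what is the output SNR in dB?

By definition F = SNR_in/SNR_out, so in dB: SNR_out = SNR_in − NF
SNR_out = 40.7 − 11.7 = 29.0 dB

29.0 dB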